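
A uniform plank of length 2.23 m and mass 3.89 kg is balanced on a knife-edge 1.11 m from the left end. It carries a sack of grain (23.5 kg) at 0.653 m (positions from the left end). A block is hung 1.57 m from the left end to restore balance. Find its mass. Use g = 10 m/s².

Taking torques about the knife-edge (at 1.11 m from the left end):
Beam weight: 3.89 × 10 = 38.9 N down at 1.115 m → arm 0.005 m, τ = 38.9 × 0.005 = 0.1945 N·m clockwise.
Sack of grain: 23.5 × 10 = 235 N down at 0.653 m → arm 0.457 m, τ = 235 × 0.457 = 107.4 N·m counterclockwise.
Net moment of known loads = 107.2 N·m counterclockwise.
An unknown mass m at 1.57 m has arm 0.46 m; its moment is m·g·0.46 clockwise.
Setting net torque to zero: m × 10 × 0.46 = 107.2 → m = 107.2 / (10 × 0.46) = 23.3 kg.

m ≈ 23.3 kg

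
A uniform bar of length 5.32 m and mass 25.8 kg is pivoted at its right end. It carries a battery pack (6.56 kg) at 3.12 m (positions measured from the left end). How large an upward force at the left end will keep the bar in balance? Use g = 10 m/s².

F ≈ 156 N

Take moments about the right end.
Beam weight: 25.8 × 10 = 258 N down at 2.66 m → arm 2.66 m, τ = 258 × 2.66 = 686.3 N·m counterclockwise.
Battery pack: 6.56 × 10 = 65.6 N down at 3.12 m → arm 2.2 m, τ = 65.6 × 2.2 = 144.3 N·m counterclockwise.
Net moment of the loads = 830.6 N·m counterclockwise.
The upward force F acts at the left end, arm 5.32 m, giving F × 5.32 clockwise.
Στ = 0 ⇒ F × 5.32 = 830.6 ⇒ F = 830.6 / 5.32 = 156 N.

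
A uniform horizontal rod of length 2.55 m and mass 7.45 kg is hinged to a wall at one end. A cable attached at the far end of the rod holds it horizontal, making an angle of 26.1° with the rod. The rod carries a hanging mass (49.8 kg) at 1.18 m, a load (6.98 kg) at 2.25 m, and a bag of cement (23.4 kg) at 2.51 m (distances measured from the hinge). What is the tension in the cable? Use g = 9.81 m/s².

Take moments about the hinge.
Beam weight: 7.45 × 9.81 = 73.08 N down at 1.275 m → arm 1.275 m, τ = 73.08 × 1.275 = 93.18 N·m clockwise.
Hanging mass: 49.8 × 9.81 = 488.5 N down at 1.18 m → arm 1.18 m, τ = 488.5 × 1.18 = 576.4 N·m clockwise.
Load: 6.98 × 9.81 = 68.47 N down at 2.25 m → arm 2.25 m, τ = 68.47 × 2.25 = 154.1 N·m clockwise.
Bag of cement: 23.4 × 9.81 = 229.6 N down at 2.51 m → arm 2.51 m, τ = 229.6 × 2.51 = 576.3 N·m clockwise.
Total clockwise load moment = 1400 N·m.
The cable tension T acts at 2.55 m; only its component perpendicular to the rod, T sinθ, produces torque. sin 26.1° = 0.4399.
Setting net torque to zero: T × 2.55 × 0.4399 = 1400 → T = 1400 / 1.122 = 1250 N.

T ≈ 1250 N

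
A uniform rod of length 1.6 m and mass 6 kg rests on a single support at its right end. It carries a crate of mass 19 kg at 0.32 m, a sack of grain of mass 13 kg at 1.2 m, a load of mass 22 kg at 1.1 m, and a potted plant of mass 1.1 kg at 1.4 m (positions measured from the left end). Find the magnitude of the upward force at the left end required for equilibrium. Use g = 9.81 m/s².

Choose the right end as the axis so the unknown pivot reaction has zero arm there.
Beam weight: 6 × 9.81 = 58.86 N down at 0.8 m → arm 0.8 m, τ = 58.86 × 0.8 = 47.09 N·m counterclockwise.
Crate: 19 × 9.81 = 186.4 N down at 0.32 m → arm 1.28 m, τ = 186.4 × 1.28 = 238.6 N·m counterclockwise.
Sack of grain: 13 × 9.81 = 127.5 N down at 1.2 m → arm 0.4 m, τ = 127.5 × 0.4 = 51 N·m counterclockwise.
Load: 22 × 9.81 = 215.8 N down at 1.1 m → arm 0.5 m, τ = 215.8 × 0.5 = 107.9 N·m counterclockwise.
Potted plant: 1.1 × 9.81 = 10.79 N down at 1.4 m → arm 0.2 m, τ = 10.79 × 0.2 = 2.158 N·m counterclockwise.
Net moment of the loads = 446.7 N·m counterclockwise.
The upward force F acts at the left end, arm 1.6 m, giving F × 1.6 clockwise.
Setting net torque to zero: F × 1.6 = 446.7 → F = 446.7 / 1.6 = 279 N.

F ≈ 279 N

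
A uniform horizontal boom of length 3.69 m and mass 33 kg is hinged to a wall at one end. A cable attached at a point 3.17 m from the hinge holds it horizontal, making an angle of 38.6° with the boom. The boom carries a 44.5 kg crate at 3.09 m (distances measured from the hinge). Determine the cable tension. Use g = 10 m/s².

T ≈ 1000 N

Taking torques about the hinge:
Beam weight: 33 × 10 = 330 N down at 1.845 m → arm 1.845 m, τ = 330 × 1.845 = 608.9 N·m clockwise.
Crate: 44.5 × 10 = 445 N down at 3.09 m → arm 3.09 m, τ = 445 × 3.09 = 1375 N·m clockwise.
Total clockwise load moment = 1984 N·m.
The cable tension T acts at 3.17 m; only its component perpendicular to the boom, T sinθ, produces torque. sin 38.6° = 0.6239.
Balancing moments: T × 3.17 × 0.6239 = 1984, giving T = 1984 / 1.978 = 1000 N.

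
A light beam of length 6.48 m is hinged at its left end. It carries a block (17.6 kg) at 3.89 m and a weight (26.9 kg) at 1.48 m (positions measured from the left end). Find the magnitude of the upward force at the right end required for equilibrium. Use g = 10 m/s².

Sum moments about the left end (the unknown pivot reaction has zero arm there).
Block: 17.6 × 10 = 176 N down at 3.89 m → arm 3.89 m, τ = 176 × 3.89 = 684.6 N·m clockwise.
Weight: 26.9 × 10 = 269 N down at 1.48 m → arm 1.48 m, τ = 269 × 1.48 = 398.1 N·m clockwise.
Net moment of the loads = 1083 N·m clockwise.
The upward force F acts at the right end, arm 6.48 m, giving F × 6.48 counterclockwise.
Setting net torque to zero: F × 6.48 = 1083 → F = 1083 / 6.48 = 167 N.

F ≈ 167 N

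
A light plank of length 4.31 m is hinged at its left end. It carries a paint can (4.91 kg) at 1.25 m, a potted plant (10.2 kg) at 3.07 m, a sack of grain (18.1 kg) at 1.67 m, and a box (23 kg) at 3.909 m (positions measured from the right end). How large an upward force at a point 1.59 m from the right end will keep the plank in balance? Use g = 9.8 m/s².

Sum moments about the left end (the unknown pivot reaction has zero arm there).
Paint can: 4.91 × 9.8 = 48.12 N down at 1.25 m → arm 3.06 m, τ = 48.12 × 3.06 = 147.2 N·m clockwise.
Potted plant: 10.2 × 9.8 = 99.96 N down at 3.07 m → arm 1.24 m, τ = 99.96 × 1.24 = 124 N·m clockwise.
Sack of grain: 18.1 × 9.8 = 177.4 N down at 1.67 m → arm 2.64 m, τ = 177.4 × 2.64 = 468.3 N·m clockwise.
Box: 23 × 9.8 = 225.4 N down at 3.909 m → arm 0.401 m, τ = 225.4 × 0.401 = 90.39 N·m clockwise.
Net moment of the loads = 829.9 N·m clockwise.
The upward force F acts at a point 1.59 m from the right end, arm 2.72 m, giving F × 2.72 counterclockwise.
Στ = 0 ⇒ F × 2.72 = 829.9 ⇒ F = 829.9 / 2.72 = 305 N.

F ≈ 305 N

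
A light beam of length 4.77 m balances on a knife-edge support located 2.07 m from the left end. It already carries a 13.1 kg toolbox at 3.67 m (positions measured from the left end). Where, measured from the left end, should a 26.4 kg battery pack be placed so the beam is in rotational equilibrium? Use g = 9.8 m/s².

Choose the knife-edge support (at 2.07 m from the left end) as the axis so the support reaction has zero arm there.
Toolbox: 13.1 × 9.8 = 128.4 N down at 3.67 m → arm 1.6 m, τ = 128.4 × 1.6 = 205.4 N·m clockwise.
Net moment of existing loads = 205.4 N·m clockwise.
The battery pack weighs 26.4 × 9.8 = 258.7 N and must supply an equal counterclockwise moment, so its lever arm about the knife-edge support is 205.4 / 258.7 = 0.794 m.
That puts it at 2.07 − 0.794 = 1.28 m from the left end.

x ≈ 1.28 m from the left end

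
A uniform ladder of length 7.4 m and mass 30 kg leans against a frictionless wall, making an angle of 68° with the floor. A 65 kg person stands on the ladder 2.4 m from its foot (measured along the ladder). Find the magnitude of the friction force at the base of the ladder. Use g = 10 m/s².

Sum moments about the foot of the ladder (the floor normal and friction both act there and drop out).
Ladder weight 30×10 = 300 N acts at 3.7 m along the ladder; its horizontal arm is 3.7·cos68° = 1.386 m → τ = 415.8 N·m clockwise.
Person: 65×10 = 650 N at 2.4 m → arm 0.8991 m → τ = 584.4 N·m clockwise.
Wall normal N acts horizontally at the top; its moment arm is the height L sinθ = 7.4·sin68° = 6.861 m, counterclockwise.
For rotational equilibrium, N × 6.861 = 1000, so N = 146 N.
ΣFx = 0: friction at the foot balances the wall's push, so f = N_wall = 146 N.

f ≈ 146 N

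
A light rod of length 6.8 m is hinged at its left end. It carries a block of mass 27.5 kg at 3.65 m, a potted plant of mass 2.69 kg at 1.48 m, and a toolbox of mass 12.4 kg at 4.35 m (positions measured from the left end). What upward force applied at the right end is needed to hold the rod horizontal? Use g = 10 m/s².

Choose the left end as the axis so the unknown pivot reaction has zero arm there.
Block: 27.5 × 10 = 275 N down at 3.65 m → arm 3.65 m, τ = 275 × 3.65 = 1004 N·m clockwise.
Potted plant: 2.69 × 10 = 26.9 N down at 1.48 m → arm 1.48 m, τ = 26.9 × 1.48 = 39.81 N·m clockwise.
Toolbox: 12.4 × 10 = 124 N down at 4.35 m → arm 4.35 m, τ = 124 × 4.35 = 539.4 N·m clockwise.
Net moment of the loads = 1583 N·m clockwise.
The upward force F acts at the right end, arm 6.8 m, giving F × 6.8 counterclockwise.
Setting net torque to zero: F × 6.8 = 1583 → F = 1583 / 6.8 = 233 N.

F ≈ 233 N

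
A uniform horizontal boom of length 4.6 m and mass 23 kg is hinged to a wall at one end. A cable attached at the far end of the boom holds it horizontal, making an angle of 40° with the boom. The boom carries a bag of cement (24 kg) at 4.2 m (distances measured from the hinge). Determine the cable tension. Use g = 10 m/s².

T ≈ 520 N

Taking torques about the hinge:
Beam weight: 23 × 10 = 230 N down at 2.3 m → arm 2.3 m, τ = 230 × 2.3 = 529 N·m clockwise.
Bag of cement: 24 × 10 = 240 N down at 4.2 m → arm 4.2 m, τ = 240 × 4.2 = 1008 N·m clockwise.
Total clockwise load moment = 1537 N·m.
The cable tension T acts at 4.6 m; only its component perpendicular to the boom, T sinθ, produces torque. sin 40° = 0.6428.
Στ = 0 ⇒ T × 4.6 × 0.6428 = 1537 ⇒ T = 1537 / 2.957 = 520 N.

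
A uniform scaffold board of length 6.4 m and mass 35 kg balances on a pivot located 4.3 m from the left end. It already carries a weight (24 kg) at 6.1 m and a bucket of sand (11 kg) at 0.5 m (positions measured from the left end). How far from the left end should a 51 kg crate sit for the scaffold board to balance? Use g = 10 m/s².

x ≈ 5.03 m from the left end

Choose the pivot (at 4.3 m from the left end) as the axis so the support reaction has zero arm there.
Beam weight: 35 × 10 = 350 N down at 3.2 m → arm 1.1 m, τ = 350 × 1.1 = 385 N·m counterclockwise.
Weight: 24 × 10 = 240 N down at 6.1 m → arm 1.8 m, τ = 240 × 1.8 = 432 N·m clockwise.
Bucket of sand: 11 × 10 = 110 N down at 0.5 m → arm 3.8 m, τ = 110 × 3.8 = 418 N·m counterclockwise.
Net moment of existing loads = 371 N·m counterclockwise.
The crate weighs 51 × 10 = 510 N and must supply an equal clockwise moment, so its lever arm about the pivot is 371 / 510 = 0.727 m.
That puts it at 4.3 + 0.727 = 5.03 m from the left end.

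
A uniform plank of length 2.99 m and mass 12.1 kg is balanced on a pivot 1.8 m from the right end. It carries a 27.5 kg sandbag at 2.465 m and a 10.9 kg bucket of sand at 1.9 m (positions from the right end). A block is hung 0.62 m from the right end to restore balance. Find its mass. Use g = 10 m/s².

m ≈ 13.3 kg

Sum moments about the pivot (at 1.8 m from the right end) (the support reaction has zero arm there).
Beam weight: 12.1 × 10 = 121 N down at 1.495 m → arm 0.305 m, τ = 121 × 0.305 = 36.91 N·m clockwise.
Sandbag: 27.5 × 10 = 275 N down at 2.465 m → arm 0.665 m, τ = 275 × 0.665 = 182.9 N·m counterclockwise.
Bucket of sand: 10.9 × 10 = 109 N down at 1.9 m → arm 0.1 m, τ = 109 × 0.1 = 10.9 N·m counterclockwise.
Net moment of known loads = 156.9 N·m counterclockwise.
An unknown mass m at 0.62 m has arm 1.18 m; its moment is m·g·1.18 clockwise.
Στ = 0 ⇒ m × 10 × 1.18 = 156.9 ⇒ m = 156.9 / (10 × 1.18) = 13.3 kg.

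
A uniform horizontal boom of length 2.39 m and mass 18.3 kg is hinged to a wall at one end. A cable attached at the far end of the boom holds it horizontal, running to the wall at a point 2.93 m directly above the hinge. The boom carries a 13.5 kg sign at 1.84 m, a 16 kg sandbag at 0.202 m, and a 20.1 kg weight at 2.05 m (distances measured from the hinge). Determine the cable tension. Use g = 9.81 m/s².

T ≈ 483 N

Sum moments about the hinge (the unknown hinge reaction has zero arm there).
Beam weight: 18.3 × 9.81 = 179.5 N down at 1.195 m → arm 1.195 m, τ = 179.5 × 1.195 = 214.5 N·m clockwise.
Sign: 13.5 × 9.81 = 132.4 N down at 1.84 m → arm 1.84 m, τ = 132.4 × 1.84 = 243.6 N·m clockwise.
Sandbag: 16 × 9.81 = 157 N down at 0.202 m → arm 0.202 m, τ = 157 × 0.202 = 31.71 N·m clockwise.
Weight: 20.1 × 9.81 = 197.2 N down at 2.05 m → arm 2.05 m, τ = 197.2 × 2.05 = 404.3 N·m clockwise.
Total clockwise load moment = 894.1 N·m.
The cable tension T acts at 2.39 m; only its component perpendicular to the boom, T sinθ, produces torque. sinθ = h/√(h²+d²) = 2.93/√(2.93²+2.39²) = 0.7749.
Setting net torque to zero: T × 2.39 × 0.7749 = 894.1 → T = 894.1 / 1.852 = 483 N.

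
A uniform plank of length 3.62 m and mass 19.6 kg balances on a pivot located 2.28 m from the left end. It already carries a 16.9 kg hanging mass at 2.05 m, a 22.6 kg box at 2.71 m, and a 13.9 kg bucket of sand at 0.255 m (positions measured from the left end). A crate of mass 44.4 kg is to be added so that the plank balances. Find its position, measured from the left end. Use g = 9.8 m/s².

Take moments about the pivot (at 2.28 m from the left end).
Beam weight: 19.6 × 9.8 = 192.1 N down at 1.81 m → arm 0.47 m, τ = 192.1 × 0.47 = 90.29 N·m counterclockwise.
Hanging mass: 16.9 × 9.8 = 165.6 N down at 2.05 m → arm 0.23 m, τ = 165.6 × 0.23 = 38.09 N·m counterclockwise.
Box: 22.6 × 9.8 = 221.5 N down at 2.71 m → arm 0.43 m, τ = 221.5 × 0.43 = 95.25 N·m clockwise.
Bucket of sand: 13.9 × 9.8 = 136.2 N down at 0.255 m → arm 2.025 m, τ = 136.2 × 2.025 = 275.8 N·m counterclockwise.
Net moment of existing loads = 308.9 N·m counterclockwise.
The crate weighs 44.4 × 9.8 = 435.1 N and must supply an equal clockwise moment, so its lever arm about the pivot is 308.9 / 435.1 = 0.71 m.
That puts it at 2.28 + 0.71 = 2.99 m from the left end.

x ≈ 2.99 m from the left end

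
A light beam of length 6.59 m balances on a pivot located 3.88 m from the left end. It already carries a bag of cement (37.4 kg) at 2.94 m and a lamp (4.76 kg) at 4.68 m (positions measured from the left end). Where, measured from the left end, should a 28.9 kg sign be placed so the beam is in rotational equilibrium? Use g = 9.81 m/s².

x ≈ 4.96 m from the left end

Take moments about the pivot (at 3.88 m from the left end).
Bag of cement: 37.4 × 9.81 = 366.9 N down at 2.94 m → arm 0.94 m, τ = 366.9 × 0.94 = 344.9 N·m counterclockwise.
Lamp: 4.76 × 9.81 = 46.7 N down at 4.68 m → arm 0.8 m, τ = 46.7 × 0.8 = 37.36 N·m clockwise.
Net moment of existing loads = 307.5 N·m counterclockwise.
The sign weighs 28.9 × 9.81 = 283.5 N and must supply an equal clockwise moment, so its lever arm about the pivot is 307.5 / 283.5 = 1.08 m.
That puts it at 3.88 + 1.08 = 4.96 m from the left end.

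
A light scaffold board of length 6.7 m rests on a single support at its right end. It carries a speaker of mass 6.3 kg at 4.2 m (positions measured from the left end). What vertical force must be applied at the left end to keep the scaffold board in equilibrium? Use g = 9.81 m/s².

F ≈ 23.1 N

Taking torques about the right end:
Speaker: 6.3 × 9.81 = 61.8 N down at 4.2 m → arm 2.5 m, τ = 61.8 × 2.5 = 154.5 N·m counterclockwise.
Net moment of the loads = 154.5 N·m counterclockwise.
The upward force F acts at the left end, arm 6.7 m, giving F × 6.7 clockwise.
For rotational equilibrium, F × 6.7 = 154.5, so F = 154.5 / 6.7 = 23.1 N.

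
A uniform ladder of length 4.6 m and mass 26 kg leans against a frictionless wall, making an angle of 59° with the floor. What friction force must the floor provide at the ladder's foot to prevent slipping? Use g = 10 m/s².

f ≈ 78.1 N

Taking torques about the foot of the ladder:
Ladder weight 26×10 = 260 N acts at 2.3 m along the ladder; its horizontal arm is 2.3·cos59° = 1.185 m → τ = 308.1 N·m clockwise.
Wall normal N acts horizontally at the top; its moment arm is the height L sinθ = 4.6·sin59° = 3.943 m, counterclockwise.
Setting net torque to zero: N × 3.943 = 308.1 → N = 78.1 N.
ΣFx = 0: friction at the foot balances the wall's push, so f = N_wall = 78.1 N.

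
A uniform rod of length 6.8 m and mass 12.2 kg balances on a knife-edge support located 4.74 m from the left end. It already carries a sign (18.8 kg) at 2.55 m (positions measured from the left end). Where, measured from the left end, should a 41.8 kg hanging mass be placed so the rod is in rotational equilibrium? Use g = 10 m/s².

Sum moments about the knife-edge support (at 4.74 m from the left end) (the support reaction has zero arm there).
Beam weight: 12.2 × 10 = 122 N down at 3.4 m → arm 1.34 m, τ = 122 × 1.34 = 163.5 N·m counterclockwise.
Sign: 18.8 × 10 = 188 N down at 2.55 m → arm 2.19 m, τ = 188 × 2.19 = 411.7 N·m counterclockwise.
Net moment of existing loads = 575.2 N·m counterclockwise.
The hanging mass weighs 41.8 × 10 = 418 N and must supply an equal clockwise moment, so its lever arm about the knife-edge support is 575.2 / 418 = 1.38 m.
That puts it at 4.74 + 1.38 = 6.12 m from the left end.

x ≈ 6.12 m from the left end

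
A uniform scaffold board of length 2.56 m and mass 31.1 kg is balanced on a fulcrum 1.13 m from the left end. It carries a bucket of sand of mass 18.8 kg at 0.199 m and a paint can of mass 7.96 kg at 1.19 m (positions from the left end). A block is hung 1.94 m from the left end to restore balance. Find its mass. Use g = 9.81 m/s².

m ≈ 15.3 kg

Choose the fulcrum (at 1.13 m from the left end) as the axis so the support reaction has zero arm there.
Beam weight: 31.1 × 9.81 = 305.1 N down at 1.28 m → arm 0.15 m, τ = 305.1 × 0.15 = 45.77 N·m clockwise.
Bucket of sand: 18.8 × 9.81 = 184.4 N down at 0.199 m → arm 0.931 m, τ = 184.4 × 0.931 = 171.7 N·m counterclockwise.
Paint can: 7.96 × 9.81 = 78.09 N down at 1.19 m → arm 0.06 m, τ = 78.09 × 0.06 = 4.685 N·m clockwise.
Net moment of known loads = 121.2 N·m counterclockwise.
An unknown mass m at 1.94 m has arm 0.81 m; its moment is m·g·0.81 clockwise.
Balancing moments: m × 9.81 × 0.81 = 121.2, giving m = 121.2 / (9.81 × 0.81) = 15.3 kg.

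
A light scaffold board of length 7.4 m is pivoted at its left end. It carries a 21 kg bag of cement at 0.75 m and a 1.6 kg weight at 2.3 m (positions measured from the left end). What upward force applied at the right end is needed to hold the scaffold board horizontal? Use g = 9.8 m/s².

F ≈ 25.7 N

Sum moments about the left end (the unknown pivot reaction has zero arm there).
Bag of cement: 21 × 9.8 = 205.8 N down at 0.75 m → arm 0.75 m, τ = 205.8 × 0.75 = 154.4 N·m clockwise.
Weight: 1.6 × 9.8 = 15.68 N down at 2.3 m → arm 2.3 m, τ = 15.68 × 2.3 = 36.06 N·m clockwise.
Net moment of the loads = 190.5 N·m clockwise.
The upward force F acts at the right end, arm 7.4 m, giving F × 7.4 counterclockwise.
Στ = 0 ⇒ F × 7.4 = 190.5 ⇒ F = 190.5 / 7.4 = 25.7 N.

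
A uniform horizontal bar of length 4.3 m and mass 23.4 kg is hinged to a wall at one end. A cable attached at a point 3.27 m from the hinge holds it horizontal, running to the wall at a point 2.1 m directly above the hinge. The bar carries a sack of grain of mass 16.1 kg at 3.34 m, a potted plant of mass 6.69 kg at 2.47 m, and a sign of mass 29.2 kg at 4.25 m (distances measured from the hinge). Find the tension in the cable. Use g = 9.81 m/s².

T ≈ 1360 N

Sum moments about the hinge (the unknown hinge reaction has zero arm there).
Beam weight: 23.4 × 9.81 = 229.6 N down at 2.15 m → arm 2.15 m, τ = 229.6 × 2.15 = 493.6 N·m clockwise.
Sack of grain: 16.1 × 9.81 = 157.9 N down at 3.34 m → arm 3.34 m, τ = 157.9 × 3.34 = 527.4 N·m clockwise.
Potted plant: 6.69 × 9.81 = 65.63 N down at 2.47 m → arm 2.47 m, τ = 65.63 × 2.47 = 162.1 N·m clockwise.
Sign: 29.2 × 9.81 = 286.5 N down at 4.25 m → arm 4.25 m, τ = 286.5 × 4.25 = 1218 N·m clockwise.
Total clockwise load moment = 2401 N·m.
The cable tension T acts at 3.27 m; only its component perpendicular to the bar, T sinθ, produces torque. sinθ = h/√(h²+d²) = 2.1/√(2.1²+3.27²) = 0.5404.
Setting net torque to zero: T × 3.27 × 0.5404 = 2401 → T = 2401 / 1.767 = 1360 N.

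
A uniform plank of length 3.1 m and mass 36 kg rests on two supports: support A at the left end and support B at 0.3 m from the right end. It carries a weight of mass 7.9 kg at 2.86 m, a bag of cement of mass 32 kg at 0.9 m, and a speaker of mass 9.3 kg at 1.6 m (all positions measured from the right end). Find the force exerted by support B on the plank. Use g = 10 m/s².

Choose support A as the axis so its reaction then has zero moment arm.
Beam weight: 36 × 10 = 360 N down at 1.55 m → arm 1.55 m, τ = 360 × 1.55 = 558 N·m clockwise.
Weight: 7.9 × 10 = 79 N down at 2.86 m → arm 0.24 m, τ = 79 × 0.24 = 18.96 N·m clockwise.
Bag of cement: 32 × 10 = 320 N down at 0.9 m → arm 2.2 m, τ = 320 × 2.2 = 704 N·m clockwise.
Speaker: 9.3 × 10 = 93 N down at 1.6 m → arm 1.5 m, τ = 93 × 1.5 = 139.5 N·m clockwise.
Net load moment about support A = 1420 N·m clockwise.
Reaction R at support B is upward at 0.3 m, arm 2.8 m → moment R × 2.8 counterclockwise.
Στ = 0 ⇒ R × 2.8 = 1420 ⇒ R = 507 N.

R_B ≈ 507 N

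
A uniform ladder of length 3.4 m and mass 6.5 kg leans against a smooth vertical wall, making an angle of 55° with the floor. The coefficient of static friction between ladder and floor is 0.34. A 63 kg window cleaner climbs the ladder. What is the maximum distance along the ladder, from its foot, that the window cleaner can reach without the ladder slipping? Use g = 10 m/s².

Take moments about the foot of the ladder.
Ladder weight 6.5×10 = 65 N acts at 1.7 m along the ladder; its horizontal arm is 1.7·cos55° = 0.9751 m → τ = 63.38 N·m clockwise.
Window cleaner weight 63×10 = 630 N at distance d → arm d·cos55° → τ = 630·d·0.5736 clockwise.
Wall normal N at the top has arm L sinθ = 2.785 m counterclockwise, so Στ = 0 gives N·2.785 = 63.38 + 361.4·d.
ΣFy = 0 ⇒ N_floor = 695 N, so the maximum friction is μ_s·N_floor = 0.34×695 = 236.3 N. ΣFx = 0 ⇒ N_wall = f, so at the slipping point N = 236.3 N.
Substituting: 236.3×2.785 = 63.38 + 361.4·d ⇒ d = (658.1 − 63.38) / 361.4 = 1.65 m.

d ≈ 1.65 m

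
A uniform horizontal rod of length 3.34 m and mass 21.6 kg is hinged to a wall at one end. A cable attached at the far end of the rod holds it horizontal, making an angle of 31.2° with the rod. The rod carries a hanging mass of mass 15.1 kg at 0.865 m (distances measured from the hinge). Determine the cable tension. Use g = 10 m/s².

T ≈ 284 N

Choose the hinge as the axis so the unknown hinge reaction has zero arm there.
Beam weight: 21.6 × 10 = 216 N down at 1.67 m → arm 1.67 m, τ = 216 × 1.67 = 360.7 N·m clockwise.
Hanging mass: 15.1 × 10 = 151 N down at 0.865 m → arm 0.865 m, τ = 151 × 0.865 = 130.6 N·m clockwise.
Total clockwise load moment = 491.3 N·m.
The cable tension T acts at 3.34 m; only its component perpendicular to the rod, T sinθ, produces torque. sin 31.2° = 0.518.
Balancing moments: T × 3.34 × 0.518 = 491.3, giving T = 491.3 / 1.73 = 284 N.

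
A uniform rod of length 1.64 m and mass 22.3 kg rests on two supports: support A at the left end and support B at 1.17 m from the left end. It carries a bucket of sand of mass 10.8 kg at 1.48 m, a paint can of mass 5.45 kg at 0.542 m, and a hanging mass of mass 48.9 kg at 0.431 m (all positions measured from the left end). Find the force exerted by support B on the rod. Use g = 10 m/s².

R_B ≈ 498 N

Choose support A as the axis so its reaction then has zero moment arm.
Beam weight: 22.3 × 10 = 223 N down at 0.82 m → arm 0.82 m, τ = 223 × 0.82 = 182.9 N·m clockwise.
Bucket of sand: 10.8 × 10 = 108 N down at 1.48 m → arm 1.48 m, τ = 108 × 1.48 = 159.8 N·m clockwise.
Paint can: 5.45 × 10 = 54.5 N down at 0.542 m → arm 0.542 m, τ = 54.5 × 0.542 = 29.54 N·m clockwise.
Hanging mass: 48.9 × 10 = 489 N down at 0.431 m → arm 0.431 m, τ = 489 × 0.431 = 210.8 N·m clockwise.
Net load moment about support A = 583 N·m clockwise.
Reaction R at support B is upward at 1.17 m, arm 1.17 m → moment R × 1.17 counterclockwise.
Στ = 0 ⇒ R × 1.17 = 583 ⇒ R = 498 N.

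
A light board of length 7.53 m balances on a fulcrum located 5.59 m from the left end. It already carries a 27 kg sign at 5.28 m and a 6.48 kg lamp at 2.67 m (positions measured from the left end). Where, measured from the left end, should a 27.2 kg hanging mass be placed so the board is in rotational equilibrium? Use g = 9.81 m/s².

x ≈ 6.59 m from the left end

Sum moments about the fulcrum (at 5.59 m from the left end) (the support reaction has zero arm there).
Sign: 27 × 9.81 = 264.9 N down at 5.28 m → arm 0.31 m, τ = 264.9 × 0.31 = 82.12 N·m counterclockwise.
Lamp: 6.48 × 9.81 = 63.57 N down at 2.67 m → arm 2.92 m, τ = 63.57 × 2.92 = 185.6 N·m counterclockwise.
Net moment of existing loads = 267.7 N·m counterclockwise.
The hanging mass weighs 27.2 × 9.81 = 266.8 N and must supply an equal clockwise moment, so its lever arm about the fulcrum is 267.7 / 266.8 = 1 m.
That puts it at 5.59 + 1 = 6.59 m from the left end.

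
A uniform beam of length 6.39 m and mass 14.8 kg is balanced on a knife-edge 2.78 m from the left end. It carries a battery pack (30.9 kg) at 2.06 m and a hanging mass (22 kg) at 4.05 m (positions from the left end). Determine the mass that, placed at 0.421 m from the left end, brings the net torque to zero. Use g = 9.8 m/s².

m ≈ 5.02 kg

About the knife-edge (at 2.78 m from the left end):
Beam weight: 14.8 × 9.8 = 145 N down at 3.195 m → arm 0.415 m, τ = 145 × 0.415 = 60.17 N·m clockwise.
Battery pack: 30.9 × 9.8 = 302.8 N down at 2.06 m → arm 0.72 m, τ = 302.8 × 0.72 = 218 N·m counterclockwise.
Hanging mass: 22 × 9.8 = 215.6 N down at 4.05 m → arm 1.27 m, τ = 215.6 × 1.27 = 273.8 N·m clockwise.
Net moment of known loads = 116 N·m clockwise.
An unknown mass m at 0.421 m has arm 2.359 m; its moment is m·g·2.359 counterclockwise.
Setting net torque to zero: m × 9.8 × 2.359 = 116 → m = 116 / (9.8 × 2.359) = 5.02 kg.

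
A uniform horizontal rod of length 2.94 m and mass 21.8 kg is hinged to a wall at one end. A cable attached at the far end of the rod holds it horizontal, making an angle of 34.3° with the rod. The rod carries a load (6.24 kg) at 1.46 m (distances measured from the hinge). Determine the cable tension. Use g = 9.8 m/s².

Take moments about the hinge.
Beam weight: 21.8 × 9.8 = 213.6 N down at 1.47 m → arm 1.47 m, τ = 213.6 × 1.47 = 314 N·m clockwise.
Load: 6.24 × 9.8 = 61.15 N down at 1.46 m → arm 1.46 m, τ = 61.15 × 1.46 = 89.28 N·m clockwise.
Total clockwise load moment = 403.3 N·m.
The cable tension T acts at 2.94 m; only its component perpendicular to the rod, T sinθ, produces torque. sin 34.3° = 0.5635.
For rotational equilibrium, T × 2.94 × 0.5635 = 403.3, so T = 403.3 / 1.657 = 243 N.

T ≈ 243 N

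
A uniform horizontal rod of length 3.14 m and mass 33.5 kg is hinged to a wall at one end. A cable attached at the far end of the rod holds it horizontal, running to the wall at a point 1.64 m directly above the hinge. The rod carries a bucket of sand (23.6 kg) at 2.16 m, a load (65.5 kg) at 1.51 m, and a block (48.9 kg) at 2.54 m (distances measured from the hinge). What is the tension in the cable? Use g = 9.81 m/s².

T ≈ 2200 N

Choose the hinge as the axis so the unknown hinge reaction has zero arm there.
Beam weight: 33.5 × 9.81 = 328.6 N down at 1.57 m → arm 1.57 m, τ = 328.6 × 1.57 = 515.9 N·m clockwise.
Bucket of sand: 23.6 × 9.81 = 231.5 N down at 2.16 m → arm 2.16 m, τ = 231.5 × 2.16 = 500 N·m clockwise.
Load: 65.5 × 9.81 = 642.6 N down at 1.51 m → arm 1.51 m, τ = 642.6 × 1.51 = 970.3 N·m clockwise.
Block: 48.9 × 9.81 = 479.7 N down at 2.54 m → arm 2.54 m, τ = 479.7 × 2.54 = 1218 N·m clockwise.
Total clockwise load moment = 3204 N·m.
The cable tension T acts at 3.14 m; only its component perpendicular to the rod, T sinθ, produces torque. sinθ = h/√(h²+d²) = 1.64/√(1.64²+3.14²) = 0.463.
Setting net torque to zero: T × 3.14 × 0.463 = 3204 → T = 3204 / 1.454 = 2200 N.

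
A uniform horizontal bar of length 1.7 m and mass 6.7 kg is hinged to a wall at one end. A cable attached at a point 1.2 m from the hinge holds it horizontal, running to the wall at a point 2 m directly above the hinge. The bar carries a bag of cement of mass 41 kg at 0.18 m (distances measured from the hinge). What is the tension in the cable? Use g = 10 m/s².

Take moments about the hinge.
Beam weight: 6.7 × 10 = 67 N down at 0.85 m → arm 0.85 m, τ = 67 × 0.85 = 56.95 N·m clockwise.
Bag of cement: 41 × 10 = 410 N down at 0.18 m → arm 0.18 m, τ = 410 × 0.18 = 73.8 N·m clockwise.
Total clockwise load moment = 130.8 N·m.
The cable tension T acts at 1.2 m; only its component perpendicular to the bar, T sinθ, produces torque. sinθ = h/√(h²+d²) = 2/√(2²+1.2²) = 0.8575.
Στ = 0 ⇒ T × 1.2 × 0.8575 = 130.8 ⇒ T = 130.8 / 1.029 = 127 N.

T ≈ 127 N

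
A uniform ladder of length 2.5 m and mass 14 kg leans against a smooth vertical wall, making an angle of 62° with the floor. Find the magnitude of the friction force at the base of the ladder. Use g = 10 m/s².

f ≈ 37.2 N

Taking torques about the foot of the ladder:
Ladder weight 14×10 = 140 N acts at 1.25 m along the ladder; its horizontal arm is 1.25·cos62° = 0.5868 m → τ = 82.15 N·m clockwise.
Wall normal N acts horizontally at the top; its moment arm is the height L sinθ = 2.5·sin62° = 2.207 m, counterclockwise.
For rotational equilibrium, N × 2.207 = 82.15, so N = 37.2 N.
ΣFx = 0: friction at the foot balances the wall's push, so f = N_wall = 37.2 N.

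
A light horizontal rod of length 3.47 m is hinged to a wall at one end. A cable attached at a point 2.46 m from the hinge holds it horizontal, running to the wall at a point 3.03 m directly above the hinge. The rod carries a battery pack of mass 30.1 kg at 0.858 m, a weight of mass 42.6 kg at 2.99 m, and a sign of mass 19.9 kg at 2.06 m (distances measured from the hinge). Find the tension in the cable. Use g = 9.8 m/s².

Sum moments about the hinge (the unknown hinge reaction has zero arm there).
Battery pack: 30.1 × 9.8 = 295 N down at 0.858 m → arm 0.858 m, τ = 295 × 0.858 = 253.1 N·m clockwise.
Weight: 42.6 × 9.8 = 417.5 N down at 2.99 m → arm 2.99 m, τ = 417.5 × 2.99 = 1248 N·m clockwise.
Sign: 19.9 × 9.8 = 195 N down at 2.06 m → arm 2.06 m, τ = 195 × 2.06 = 401.7 N·m clockwise.
Total clockwise load moment = 1903 N·m.
The cable tension T acts at 2.46 m; only its component perpendicular to the rod, T sinθ, produces torque. sinθ = h/√(h²+d²) = 3.03/√(3.03²+2.46²) = 0.7763.
For rotational equilibrium, T × 2.46 × 0.7763 = 1903, so T = 1903 / 1.91 = 996 N.

T ≈ 996 N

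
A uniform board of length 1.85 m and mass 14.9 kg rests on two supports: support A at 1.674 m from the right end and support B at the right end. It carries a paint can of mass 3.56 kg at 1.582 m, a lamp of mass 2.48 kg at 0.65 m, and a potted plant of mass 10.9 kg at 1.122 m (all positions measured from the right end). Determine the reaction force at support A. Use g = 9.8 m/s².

Sum moments about support B (its reaction then has zero moment arm).
Beam weight: 14.9 × 9.8 = 146 N down at 0.925 m → arm 0.925 m, τ = 146 × 0.925 = 135.1 N·m counterclockwise.
Paint can: 3.56 × 9.8 = 34.89 N down at 1.582 m → arm 1.582 m, τ = 34.89 × 1.582 = 55.2 N·m counterclockwise.
Lamp: 2.48 × 9.8 = 24.3 N down at 0.65 m → arm 0.65 m, τ = 24.3 × 0.65 = 15.8 N·m counterclockwise.
Potted plant: 10.9 × 9.8 = 106.8 N down at 1.122 m → arm 1.122 m, τ = 106.8 × 1.122 = 119.8 N·m counterclockwise.
Net load moment about support B = 325.9 N·m counterclockwise.
Reaction R at support A is upward at 1.674 m, arm 1.674 m → moment R × 1.674 clockwise.
Στ = 0 ⇒ R × 1.674 = 325.9 ⇒ R = 195 N.

R_A ≈ 195 N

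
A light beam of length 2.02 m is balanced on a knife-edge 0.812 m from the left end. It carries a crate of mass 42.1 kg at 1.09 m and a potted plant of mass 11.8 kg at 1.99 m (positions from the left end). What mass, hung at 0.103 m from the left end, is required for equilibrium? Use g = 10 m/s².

Sum moments about the knife-edge (at 0.812 m from the left end) (the support reaction has zero arm there).
Crate: 42.1 × 10 = 421 N down at 1.09 m → arm 0.278 m, τ = 421 × 0.278 = 117 N·m clockwise.
Potted plant: 11.8 × 10 = 118 N down at 1.99 m → arm 1.178 m, τ = 118 × 1.178 = 139 N·m clockwise.
Net moment of known loads = 256 N·m clockwise.
An unknown mass m at 0.103 m has arm 0.709 m; its moment is m·g·0.709 counterclockwise.
For rotational equilibrium, m × 10 × 0.709 = 256, so m = 256 / (10 × 0.709) = 36.1 kg.

m ≈ 36.1 kg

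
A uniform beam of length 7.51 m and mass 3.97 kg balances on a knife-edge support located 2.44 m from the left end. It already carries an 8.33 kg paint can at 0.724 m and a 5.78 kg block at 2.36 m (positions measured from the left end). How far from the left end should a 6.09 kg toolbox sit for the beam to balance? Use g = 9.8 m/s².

Sum moments about the knife-edge support (at 2.44 m from the left end) (the support reaction has zero arm there).
Beam weight: 3.97 × 9.8 = 38.91 N down at 3.755 m → arm 1.315 m, τ = 38.91 × 1.315 = 51.17 N·m clockwise.
Paint can: 8.33 × 9.8 = 81.63 N down at 0.724 m → arm 1.716 m, τ = 81.63 × 1.716 = 140.1 N·m counterclockwise.
Block: 5.78 × 9.8 = 56.64 N down at 2.36 m → arm 0.08 m, τ = 56.64 × 0.08 = 4.531 N·m counterclockwise.
Net moment of existing loads = 93.46 N·m counterclockwise.
The toolbox weighs 6.09 × 9.8 = 59.68 N and must supply an equal clockwise moment, so its lever arm about the knife-edge support is 93.46 / 59.68 = 1.57 m.
That puts it at 2.44 + 1.57 = 4.01 m from the left end.

x ≈ 4.01 m from the left end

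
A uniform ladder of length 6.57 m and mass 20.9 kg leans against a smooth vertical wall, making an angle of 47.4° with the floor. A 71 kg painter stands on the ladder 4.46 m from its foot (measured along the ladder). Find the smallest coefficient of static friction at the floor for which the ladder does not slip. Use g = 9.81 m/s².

About the foot of the ladder:
Ladder weight 20.9×9.81 = 205 N acts at 3.285 m along the ladder; its horizontal arm is 3.285·cos47.4° = 2.224 m → τ = 455.9 N·m clockwise.
Painter: 71×9.81 = 696.5 N at 4.46 m → arm 3.019 m → τ = 2103 N·m clockwise.
Wall normal N acts horizontally at the top; its moment arm is the height L sinθ = 6.57·sin47.4° = 4.836 m, counterclockwise.
Στ = 0 ⇒ N × 4.836 = 2559 ⇒ N = 529.2 N.
ΣFx = 0 ⇒ f = N_wall = 529.2 N. ΣFy = 0 ⇒ N_floor = 901.5 N.
μ_min = f / N_floor = 529.2 / 901.5 = 0.587.

μ_min ≈ 0.587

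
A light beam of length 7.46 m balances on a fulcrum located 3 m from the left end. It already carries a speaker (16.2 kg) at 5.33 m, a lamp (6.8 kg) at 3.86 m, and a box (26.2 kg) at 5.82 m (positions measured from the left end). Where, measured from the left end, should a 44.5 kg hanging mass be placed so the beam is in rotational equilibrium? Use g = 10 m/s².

Taking torques about the fulcrum (at 3 m from the left end):
Speaker: 16.2 × 10 = 162 N down at 5.33 m → arm 2.33 m, τ = 162 × 2.33 = 377.5 N·m clockwise.
Lamp: 6.8 × 10 = 68 N down at 3.86 m → arm 0.86 m, τ = 68 × 0.86 = 58.48 N·m clockwise.
Box: 26.2 × 10 = 262 N down at 5.82 m → arm 2.82 m, τ = 262 × 2.82 = 738.8 N·m clockwise.
Net moment of existing loads = 1175 N·m clockwise.
The hanging mass weighs 44.5 × 10 = 445 N and must supply an equal counterclockwise moment, so its lever arm about the fulcrum is 1175 / 445 = 2.64 m.
That puts it at 3 − 2.64 = 0.36 m from the left end.

x ≈ 0.36 m from the left end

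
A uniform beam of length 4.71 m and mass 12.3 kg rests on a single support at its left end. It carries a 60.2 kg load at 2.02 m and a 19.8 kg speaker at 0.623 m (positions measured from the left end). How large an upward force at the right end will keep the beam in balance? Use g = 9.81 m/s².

Sum moments about the left end (the unknown pivot reaction has zero arm there).
Beam weight: 12.3 × 9.81 = 120.7 N down at 2.355 m → arm 2.355 m, τ = 120.7 × 2.355 = 284.2 N·m clockwise.
Load: 60.2 × 9.81 = 590.6 N down at 2.02 m → arm 2.02 m, τ = 590.6 × 2.02 = 1193 N·m clockwise.
Speaker: 19.8 × 9.81 = 194.2 N down at 0.623 m → arm 0.623 m, τ = 194.2 × 0.623 = 121 N·m clockwise.
Net moment of the loads = 1598 N·m clockwise.
The upward force F acts at the right end, arm 4.71 m, giving F × 4.71 counterclockwise.
Setting net torque to zero: F × 4.71 = 1598 → F = 1598 / 4.71 = 339 N.

F ≈ 339 N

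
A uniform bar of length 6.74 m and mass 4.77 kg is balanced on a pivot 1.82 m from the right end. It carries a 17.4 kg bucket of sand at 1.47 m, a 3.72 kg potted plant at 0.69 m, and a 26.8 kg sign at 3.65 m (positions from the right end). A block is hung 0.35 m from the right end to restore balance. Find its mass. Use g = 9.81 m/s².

About the pivot (at 1.82 m from the right end):
Beam weight: 4.77 × 9.81 = 46.79 N down at 3.37 m → arm 1.55 m, τ = 46.79 × 1.55 = 72.52 N·m counterclockwise.
Bucket of sand: 17.4 × 9.81 = 170.7 N down at 1.47 m → arm 0.35 m, τ = 170.7 × 0.35 = 59.74 N·m clockwise.
Potted plant: 3.72 × 9.81 = 36.49 N down at 0.69 m → arm 1.13 m, τ = 36.49 × 1.13 = 41.23 N·m clockwise.
Sign: 26.8 × 9.81 = 262.9 N down at 3.65 m → arm 1.83 m, τ = 262.9 × 1.83 = 481.1 N·m counterclockwise.
Net moment of known loads = 452.7 N·m counterclockwise.
An unknown mass m at 0.35 m has arm 1.47 m; its moment is m·g·1.47 clockwise.
Setting net torque to zero: m × 9.81 × 1.47 = 452.7 → m = 452.7 / (9.81 × 1.47) = 31.4 kg.

m ≈ 31.4 kg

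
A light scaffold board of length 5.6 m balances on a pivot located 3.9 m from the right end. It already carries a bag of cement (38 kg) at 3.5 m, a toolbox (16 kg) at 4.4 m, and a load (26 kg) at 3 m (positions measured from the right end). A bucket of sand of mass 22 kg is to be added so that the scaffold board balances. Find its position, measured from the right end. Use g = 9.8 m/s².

x ≈ 5.29 m from the right end

Take moments about the pivot (at 3.9 m from the right end).
Bag of cement: 38 × 9.8 = 372.4 N down at 3.5 m → arm 0.4 m, τ = 372.4 × 0.4 = 149 N·m clockwise.
Toolbox: 16 × 9.8 = 156.8 N down at 4.4 m → arm 0.5 m, τ = 156.8 × 0.5 = 78.4 N·m counterclockwise.
Load: 26 × 9.8 = 254.8 N down at 3 m → arm 0.9 m, τ = 254.8 × 0.9 = 229.3 N·m clockwise.
Net moment of existing loads = 299.9 N·m clockwise.
The bucket of sand weighs 22 × 9.8 = 215.6 N and must supply an equal counterclockwise moment, so its lever arm about the pivot is 299.9 / 215.6 = 1.39 m.
That puts it at 3.9 + 1.39 = 5.29 m from the right end.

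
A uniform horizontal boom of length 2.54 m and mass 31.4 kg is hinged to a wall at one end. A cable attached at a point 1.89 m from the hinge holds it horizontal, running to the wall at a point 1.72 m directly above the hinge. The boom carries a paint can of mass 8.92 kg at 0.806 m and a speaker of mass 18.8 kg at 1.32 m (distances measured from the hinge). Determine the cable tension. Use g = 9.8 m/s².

Taking torques about the hinge:
Beam weight: 31.4 × 9.8 = 307.7 N down at 1.27 m → arm 1.27 m, τ = 307.7 × 1.27 = 390.8 N·m clockwise.
Paint can: 8.92 × 9.8 = 87.42 N down at 0.806 m → arm 0.806 m, τ = 87.42 × 0.806 = 70.46 N·m clockwise.
Speaker: 18.8 × 9.8 = 184.2 N down at 1.32 m → arm 1.32 m, τ = 184.2 × 1.32 = 243.1 N·m clockwise.
Total clockwise load moment = 704.4 N·m.
The cable tension T acts at 1.89 m; only its component perpendicular to the boom, T sinθ, produces torque. sinθ = h/√(h²+d²) = 1.72/√(1.72²+1.89²) = 0.6731.
Balancing moments: T × 1.89 × 0.6731 = 704.4, giving T = 704.4 / 1.272 = 554 N.

T ≈ 554 N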